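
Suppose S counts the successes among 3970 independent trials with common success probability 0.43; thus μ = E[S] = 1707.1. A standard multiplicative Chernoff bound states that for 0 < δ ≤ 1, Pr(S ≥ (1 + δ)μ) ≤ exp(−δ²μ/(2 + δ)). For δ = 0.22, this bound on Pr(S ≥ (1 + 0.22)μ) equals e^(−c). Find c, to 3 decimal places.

c = δ²μ/(2 + δ) = 0.22²·1707.1/(2 + 0.22) = 37.2179.

37.218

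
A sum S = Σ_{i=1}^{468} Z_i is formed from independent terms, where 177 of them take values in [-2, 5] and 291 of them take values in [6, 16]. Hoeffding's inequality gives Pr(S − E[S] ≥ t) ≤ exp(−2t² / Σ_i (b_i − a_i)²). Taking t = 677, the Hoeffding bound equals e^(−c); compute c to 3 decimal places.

24.268

Σ(b_i − a_i)² = 177·7² + 291·10² = 37773.
c = 2t² / 37773 = 2·677² / 37773 = 24.2675.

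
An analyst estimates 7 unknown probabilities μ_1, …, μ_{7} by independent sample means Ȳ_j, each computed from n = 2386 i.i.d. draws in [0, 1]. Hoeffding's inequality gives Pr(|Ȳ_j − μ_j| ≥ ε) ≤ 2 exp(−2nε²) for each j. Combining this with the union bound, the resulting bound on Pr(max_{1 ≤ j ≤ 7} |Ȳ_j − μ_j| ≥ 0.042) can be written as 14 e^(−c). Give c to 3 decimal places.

8.418

Union bound over the 7 events: Pr(max_{1 ≤ j ≤ 7} |Ȳ_j − μ_j| ≥ 0.042) ≤ 7·2·exp(−2nε²) = 14 exp(−2·2386·0.042²).
So c = 2·2386·0.042² = 8.4178.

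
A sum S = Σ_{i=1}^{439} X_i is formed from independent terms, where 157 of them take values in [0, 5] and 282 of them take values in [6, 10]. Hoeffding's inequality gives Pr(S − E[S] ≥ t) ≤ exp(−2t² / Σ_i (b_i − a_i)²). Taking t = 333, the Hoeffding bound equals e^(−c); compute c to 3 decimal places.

26.286

Σ(b_i − a_i)² = 157·5² + 282·4² = 8437.
c = 2t² / 8437 = 2·333² / 8437 = 26.2864.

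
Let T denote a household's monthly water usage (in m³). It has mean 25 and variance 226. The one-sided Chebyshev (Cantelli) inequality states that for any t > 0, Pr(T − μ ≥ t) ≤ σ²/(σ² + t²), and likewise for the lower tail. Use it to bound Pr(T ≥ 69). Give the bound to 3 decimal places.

0.105

Here σ² = 226 and t = 44, so σ² + t² = 2162.
Cantelli's bound: 226/2162 = 0.1045.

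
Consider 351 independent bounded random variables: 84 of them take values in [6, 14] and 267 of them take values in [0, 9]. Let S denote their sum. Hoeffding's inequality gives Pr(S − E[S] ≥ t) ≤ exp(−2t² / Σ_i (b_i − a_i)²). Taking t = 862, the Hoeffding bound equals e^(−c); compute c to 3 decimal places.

55.034

Σ(b_i − a_i)² = 84·8² + 267·9² = 27003.
c = 2t² / 27003 = 2·862² / 27003 = 55.0342.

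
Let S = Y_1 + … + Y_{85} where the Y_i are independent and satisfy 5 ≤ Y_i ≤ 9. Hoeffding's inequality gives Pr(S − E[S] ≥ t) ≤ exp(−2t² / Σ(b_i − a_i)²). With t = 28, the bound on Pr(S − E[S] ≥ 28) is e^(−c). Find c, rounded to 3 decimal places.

1.153

Σ(b_i − a_i)² = 85·(4)² = 1360.
c = 2t²/1360 = 2·28²/1360 = 1.1529.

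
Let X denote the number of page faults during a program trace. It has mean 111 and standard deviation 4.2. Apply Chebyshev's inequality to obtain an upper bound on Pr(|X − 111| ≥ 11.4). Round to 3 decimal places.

Chebyshev: Pr(|X − μ| ≥ t) ≤ Var(X)/t².
Var(X) = σ² = 4.2² = 17.64.
Bound = 17.64 / 129.96 = 0.1357.

0.136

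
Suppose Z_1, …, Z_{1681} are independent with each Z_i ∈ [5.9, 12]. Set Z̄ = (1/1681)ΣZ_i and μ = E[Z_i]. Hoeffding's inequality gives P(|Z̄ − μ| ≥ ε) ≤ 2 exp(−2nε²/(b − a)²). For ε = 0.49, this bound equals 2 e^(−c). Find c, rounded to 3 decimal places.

21.694

c = 2nε²/(b − a)² = 2·1681·0.49² / 6.1² = 21.6935.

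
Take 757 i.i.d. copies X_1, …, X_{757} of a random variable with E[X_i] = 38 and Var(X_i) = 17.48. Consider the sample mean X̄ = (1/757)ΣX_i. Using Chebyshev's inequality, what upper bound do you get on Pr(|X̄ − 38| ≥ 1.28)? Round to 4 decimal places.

Var(X̄) = Var(X_i)/n = 17.48/757 = 0.023091.
Chebyshev: Pr(|X̄ − 38| ≥ 1.28) ≤ Var(X̄)/(1.28)² = 17.48/(757·1.28²) = 0.0141.

0.0141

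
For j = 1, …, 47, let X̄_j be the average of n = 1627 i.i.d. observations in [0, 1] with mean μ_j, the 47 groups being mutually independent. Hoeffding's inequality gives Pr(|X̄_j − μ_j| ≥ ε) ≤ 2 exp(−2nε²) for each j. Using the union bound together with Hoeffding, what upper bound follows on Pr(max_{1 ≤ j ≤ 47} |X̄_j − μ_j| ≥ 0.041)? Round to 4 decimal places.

0.3959

Per-experiment Hoeffding bound: 2·exp(−2·1627·0.041²) = 2·exp(−5.46997) = 0.0084227.
Union bound over 47 events: 47·0.0084227 = 0.39587.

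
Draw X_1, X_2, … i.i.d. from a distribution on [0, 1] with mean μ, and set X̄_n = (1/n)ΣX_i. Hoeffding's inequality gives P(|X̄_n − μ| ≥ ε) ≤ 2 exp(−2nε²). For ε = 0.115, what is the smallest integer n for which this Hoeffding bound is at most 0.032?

157

Require 2·exp(−2nε²) ≤ 0.032, i.e. 2nε² ≥ ln(2/0.032) = 4.135167.
So n ≥ 4.135167 / (2·0.115²) = 156.339.
The smallest integer n is 157.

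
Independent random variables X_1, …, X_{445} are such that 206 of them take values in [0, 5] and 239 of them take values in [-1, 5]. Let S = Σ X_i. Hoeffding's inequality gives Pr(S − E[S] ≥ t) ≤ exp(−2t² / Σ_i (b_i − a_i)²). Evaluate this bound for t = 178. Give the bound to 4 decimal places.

0.0100

Σ(b_i − a_i)² = 206·5² + 239·6² = 13754.
Exponent = 2·178² / 13754 = 4.60724.
Bound = exp(−4.60724) = 0.00998.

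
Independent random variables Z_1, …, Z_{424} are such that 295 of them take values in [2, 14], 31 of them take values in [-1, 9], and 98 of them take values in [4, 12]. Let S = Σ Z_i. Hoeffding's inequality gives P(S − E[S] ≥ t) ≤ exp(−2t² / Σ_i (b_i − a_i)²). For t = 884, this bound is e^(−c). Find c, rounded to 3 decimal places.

30.142

Σ(b_i − a_i)² = 295·12² + 31·10² + 98·8² = 51852.
c = 2t² / 51852 = 2·884² / 51852 = 30.1418.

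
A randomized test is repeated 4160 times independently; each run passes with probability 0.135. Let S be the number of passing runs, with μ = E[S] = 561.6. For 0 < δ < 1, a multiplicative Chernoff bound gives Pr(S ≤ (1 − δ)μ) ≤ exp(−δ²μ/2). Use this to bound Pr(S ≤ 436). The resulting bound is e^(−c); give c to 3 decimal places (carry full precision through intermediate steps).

Write 436 = (1 − δ)μ, so δ = 1 − 436/561.6 = 0.2236467…
Then the exponent is δ²μ/2 = (μ − 436)²/(2μ) = 14.045014.

14.045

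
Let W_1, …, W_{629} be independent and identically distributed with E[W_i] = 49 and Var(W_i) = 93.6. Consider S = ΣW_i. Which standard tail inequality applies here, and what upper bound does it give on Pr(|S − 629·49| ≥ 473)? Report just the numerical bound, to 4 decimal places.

0.2632

With mean and variance of each term known, Chebyshev's inequality bounds the deviation of the sum (or sample mean).
Var(S) = n·Var(W_i) = 629·93.6 = 58874.4.
Chebyshev: Pr(|S − 629·49| ≥ 473) ≤ Var(S)/473² = 58874.4/223729 = 0.2632.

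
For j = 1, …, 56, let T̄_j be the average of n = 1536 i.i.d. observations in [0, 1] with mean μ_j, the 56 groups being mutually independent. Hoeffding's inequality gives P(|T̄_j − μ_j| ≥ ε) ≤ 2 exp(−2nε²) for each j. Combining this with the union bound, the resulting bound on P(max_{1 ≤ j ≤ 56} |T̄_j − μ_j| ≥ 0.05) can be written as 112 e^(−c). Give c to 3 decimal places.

7.680

Union bound over the 56 events: P(max_{1 ≤ j ≤ 56} |T̄_j − μ_j| ≥ 0.05) ≤ 56·2·exp(−2nε²) = 112 exp(−2·1536·0.05²).
So c = 2·1536·0.05² = 7.6800.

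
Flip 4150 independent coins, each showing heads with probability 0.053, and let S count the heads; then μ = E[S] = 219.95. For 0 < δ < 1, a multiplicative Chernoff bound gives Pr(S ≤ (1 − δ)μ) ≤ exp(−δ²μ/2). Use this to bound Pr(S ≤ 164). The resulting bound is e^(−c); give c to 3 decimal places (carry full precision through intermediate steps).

7.116

Write 164 = (1 − δ)μ, so δ = 1 − 164/219.95 = 0.254376…
Then the exponent is δ²μ/2 = (μ − 164)²/(2μ) = 7.116168.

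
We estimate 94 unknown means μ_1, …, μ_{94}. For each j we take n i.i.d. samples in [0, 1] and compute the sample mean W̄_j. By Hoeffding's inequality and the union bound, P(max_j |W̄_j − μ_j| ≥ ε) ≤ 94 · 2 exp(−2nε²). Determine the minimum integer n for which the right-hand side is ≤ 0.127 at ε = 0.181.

112

Need 2·94·exp(−2nε²) ≤ 0.127, i.e. exp(−2nε²) ≤ 0.127/188.
So 2nε² ≥ ln(188/0.127) = 7.300010.
Hence n ≥ 7.300010/(2·0.181²) = 111.413.
The smallest integer n is 112.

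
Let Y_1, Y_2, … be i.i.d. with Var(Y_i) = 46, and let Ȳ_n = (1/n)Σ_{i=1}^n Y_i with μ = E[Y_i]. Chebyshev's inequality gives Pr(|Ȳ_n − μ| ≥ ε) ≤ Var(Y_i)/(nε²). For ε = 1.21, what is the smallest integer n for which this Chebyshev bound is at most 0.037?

Require 46/(n·1.21²) ≤ 0.037, i.e. n ≥ 46/(0.037·1.21²) = 849.152.
The smallest integer n is 850.

850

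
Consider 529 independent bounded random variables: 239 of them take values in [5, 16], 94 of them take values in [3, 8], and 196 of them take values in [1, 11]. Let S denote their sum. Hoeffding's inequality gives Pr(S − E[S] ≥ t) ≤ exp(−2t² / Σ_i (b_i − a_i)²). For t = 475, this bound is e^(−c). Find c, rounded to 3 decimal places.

8.871

Σ(b_i − a_i)² = 239·11² + 94·5² + 196·10² = 50869.
c = 2t² / 50869 = 2·475² / 50869 = 8.8708.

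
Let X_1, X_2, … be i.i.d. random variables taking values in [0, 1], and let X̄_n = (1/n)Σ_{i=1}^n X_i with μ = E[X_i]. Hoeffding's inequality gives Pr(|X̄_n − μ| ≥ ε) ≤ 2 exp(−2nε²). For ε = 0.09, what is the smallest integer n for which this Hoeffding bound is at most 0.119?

Require 2·exp(−2nε²) ≤ 0.119, i.e. 2nε² ≥ ln(2/0.119) = 2.821779.
So n ≥ 2.821779 / (2·0.09²) = 174.184.
The smallest integer n is 175.

175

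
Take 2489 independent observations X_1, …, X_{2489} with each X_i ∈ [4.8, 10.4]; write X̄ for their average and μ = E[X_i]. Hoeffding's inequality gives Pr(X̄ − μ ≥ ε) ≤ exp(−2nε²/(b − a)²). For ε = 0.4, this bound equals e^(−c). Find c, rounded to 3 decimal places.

c = 2nε²/(b − a)² = 2·2489·0.4² / 5.6² = 25.3980.

25.398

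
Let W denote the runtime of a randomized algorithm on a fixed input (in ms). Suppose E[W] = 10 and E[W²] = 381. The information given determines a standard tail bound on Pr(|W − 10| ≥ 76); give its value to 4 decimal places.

0.0486

The first two moments determine the variance, so Chebyshev's inequality is the sharpest standard bound available.
Var(W) = E[W²] − (E[W])² = 381 − 100 = 281.
Chebyshev's inequality: Pr(|W − μ| ≥ t) ≤ Var(W)/t² = 281/5776 = 0.0486.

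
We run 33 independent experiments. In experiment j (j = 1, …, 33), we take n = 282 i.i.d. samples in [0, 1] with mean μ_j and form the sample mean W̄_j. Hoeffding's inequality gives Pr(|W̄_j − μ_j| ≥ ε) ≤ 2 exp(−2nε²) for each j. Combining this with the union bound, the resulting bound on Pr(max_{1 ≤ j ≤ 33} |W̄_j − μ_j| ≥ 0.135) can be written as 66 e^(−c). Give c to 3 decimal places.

10.279

Union bound over the 33 events: Pr(max_{1 ≤ j ≤ 33} |W̄_j − μ_j| ≥ 0.135) ≤ 33·2·exp(−2nε²) = 66 exp(−2·282·0.135²).
So c = 2·282·0.135² = 10.2789.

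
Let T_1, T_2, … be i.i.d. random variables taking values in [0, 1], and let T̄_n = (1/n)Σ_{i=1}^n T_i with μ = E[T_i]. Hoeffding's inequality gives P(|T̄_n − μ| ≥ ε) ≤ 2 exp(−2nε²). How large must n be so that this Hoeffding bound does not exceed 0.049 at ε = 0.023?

3506

Require 2·exp(−2nε²) ≤ 0.049, i.e. 2nε² ≥ ln(2/0.049) = 3.709082.
So n ≥ 3.709082 / (2·0.023²) = 3505.749.
The smallest integer n is 3506.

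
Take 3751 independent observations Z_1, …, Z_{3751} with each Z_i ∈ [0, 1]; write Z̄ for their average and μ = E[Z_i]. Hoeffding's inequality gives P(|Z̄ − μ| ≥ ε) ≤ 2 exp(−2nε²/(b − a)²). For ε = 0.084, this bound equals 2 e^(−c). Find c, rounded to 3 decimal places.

52.934

c = 2nε²/(b − a)² = 2·3751·0.084² / 1² = 52.9341.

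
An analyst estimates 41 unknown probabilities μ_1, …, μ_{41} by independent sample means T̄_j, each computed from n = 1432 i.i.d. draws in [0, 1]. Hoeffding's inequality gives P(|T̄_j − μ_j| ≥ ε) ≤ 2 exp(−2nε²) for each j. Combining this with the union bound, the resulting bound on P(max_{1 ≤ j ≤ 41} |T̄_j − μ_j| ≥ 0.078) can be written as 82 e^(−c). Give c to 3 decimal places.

17.425

Union bound over the 41 events: P(max_{1 ≤ j ≤ 41} |T̄_j − μ_j| ≥ 0.078) ≤ 41·2·exp(−2nε²) = 82 exp(−2·1432·0.078²).
So c = 2·1432·0.078² = 17.4246.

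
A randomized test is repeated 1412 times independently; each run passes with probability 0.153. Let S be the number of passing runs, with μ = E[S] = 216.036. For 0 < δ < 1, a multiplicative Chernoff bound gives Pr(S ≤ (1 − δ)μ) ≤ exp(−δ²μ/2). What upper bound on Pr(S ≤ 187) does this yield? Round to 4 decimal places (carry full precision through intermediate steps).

0.1421

Write 187 = (1 − δ)μ, so δ = 1 − 187/216.036 = 0.1344035…
Then the exponent is δ²μ/2 = (μ − 187)²/(2μ) = 1.951270.
Bound = exp(−1.951270) = 0.14209.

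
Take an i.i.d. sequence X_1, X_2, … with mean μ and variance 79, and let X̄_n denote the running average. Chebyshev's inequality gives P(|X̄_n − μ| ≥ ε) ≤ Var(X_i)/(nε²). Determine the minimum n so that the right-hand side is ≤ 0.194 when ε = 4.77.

Require 79/(n·4.77²) ≤ 0.194, i.e. n ≥ 79/(0.194·4.77²) = 17.897.
The smallest integer n is 18.

18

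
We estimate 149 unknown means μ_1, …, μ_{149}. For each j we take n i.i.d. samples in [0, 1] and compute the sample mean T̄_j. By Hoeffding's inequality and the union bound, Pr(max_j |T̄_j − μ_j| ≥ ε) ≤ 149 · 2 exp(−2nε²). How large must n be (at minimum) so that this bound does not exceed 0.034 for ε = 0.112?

362

Need 2·149·exp(−2nε²) ≤ 0.034, i.e. exp(−2nε²) ≤ 0.034/298.
So 2nε² ≥ ln(298/0.034) = 9.078488.
Hence n ≥ 9.078488/(2·0.112²) = 361.866.
The smallest integer n is 362.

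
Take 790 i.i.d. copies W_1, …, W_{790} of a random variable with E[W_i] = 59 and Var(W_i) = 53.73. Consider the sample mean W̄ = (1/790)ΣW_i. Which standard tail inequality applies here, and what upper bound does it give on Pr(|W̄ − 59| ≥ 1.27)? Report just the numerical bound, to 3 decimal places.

0.042

With mean and variance of each term known, Chebyshev's inequality bounds the deviation of the sum (or sample mean).
Var(W̄) = Var(W_i)/n = 53.73/790 = 0.068013.
Chebyshev: Pr(|W̄ − 59| ≥ 1.27) ≤ Var(W̄)/(1.27)² = 53.73/(790·1.27²) = 0.0422.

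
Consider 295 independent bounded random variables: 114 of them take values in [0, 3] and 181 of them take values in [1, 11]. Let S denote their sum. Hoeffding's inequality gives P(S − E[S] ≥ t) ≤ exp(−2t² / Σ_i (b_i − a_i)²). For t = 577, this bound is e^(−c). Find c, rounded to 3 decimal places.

Σ(b_i − a_i)² = 114·3² + 181·10² = 19126.
c = 2t² / 19126 = 2·577² / 19126 = 34.8143.

34.814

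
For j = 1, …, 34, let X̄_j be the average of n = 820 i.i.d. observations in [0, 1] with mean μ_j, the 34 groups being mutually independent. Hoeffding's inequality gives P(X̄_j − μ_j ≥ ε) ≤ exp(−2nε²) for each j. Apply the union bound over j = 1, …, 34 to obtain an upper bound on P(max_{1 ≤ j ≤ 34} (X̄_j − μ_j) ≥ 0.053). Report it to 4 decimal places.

0.3395

Per-experiment Hoeffding bound: exp(−2·820·0.053²) = exp(−4.60676) = 0.0099841.
Union bound over 34 events: 34·0.0099841 = 0.33946.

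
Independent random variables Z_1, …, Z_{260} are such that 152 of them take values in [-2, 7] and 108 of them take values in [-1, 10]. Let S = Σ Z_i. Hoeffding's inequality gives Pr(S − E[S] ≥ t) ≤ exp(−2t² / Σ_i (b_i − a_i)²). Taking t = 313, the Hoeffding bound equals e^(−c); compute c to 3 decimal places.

7.720

Σ(b_i − a_i)² = 152·9² + 108·11² = 25380.
c = 2t² / 25380 = 2·313² / 25380 = 7.7202.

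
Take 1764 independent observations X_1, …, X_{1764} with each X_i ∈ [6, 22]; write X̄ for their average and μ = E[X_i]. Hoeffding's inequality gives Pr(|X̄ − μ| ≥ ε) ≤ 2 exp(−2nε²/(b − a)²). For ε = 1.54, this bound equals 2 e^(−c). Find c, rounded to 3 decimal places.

32.684

c = 2nε²/(b − a)² = 2·1764·1.54² / 16² = 32.6836.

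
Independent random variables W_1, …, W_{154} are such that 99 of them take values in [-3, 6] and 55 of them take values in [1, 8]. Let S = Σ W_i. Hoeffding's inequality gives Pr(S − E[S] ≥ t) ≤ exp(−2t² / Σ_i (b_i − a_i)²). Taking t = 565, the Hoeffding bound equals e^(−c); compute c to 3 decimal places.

59.590

Σ(b_i − a_i)² = 99·9² + 55·7² = 10714.
c = 2t² / 10714 = 2·565² / 10714 = 59.5903.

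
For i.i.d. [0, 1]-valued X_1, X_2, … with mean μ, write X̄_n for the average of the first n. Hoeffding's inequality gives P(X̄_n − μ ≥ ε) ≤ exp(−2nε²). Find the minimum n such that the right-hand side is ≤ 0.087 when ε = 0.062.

Require exp(−2nε²) ≤ 0.087, i.e. 2nε² ≥ ln(1/0.087) = 2.441847.
So n ≥ 2.441847 / (2·0.062²) = 317.618.
The smallest integer n is 318.

318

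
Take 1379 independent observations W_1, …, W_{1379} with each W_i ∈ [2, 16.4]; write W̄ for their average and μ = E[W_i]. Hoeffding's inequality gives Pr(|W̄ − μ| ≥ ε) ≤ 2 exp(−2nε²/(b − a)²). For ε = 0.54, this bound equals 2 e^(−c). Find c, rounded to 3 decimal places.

c = 2nε²/(b − a)² = 2·1379·0.54² / 14.4² = 3.8784.

3.878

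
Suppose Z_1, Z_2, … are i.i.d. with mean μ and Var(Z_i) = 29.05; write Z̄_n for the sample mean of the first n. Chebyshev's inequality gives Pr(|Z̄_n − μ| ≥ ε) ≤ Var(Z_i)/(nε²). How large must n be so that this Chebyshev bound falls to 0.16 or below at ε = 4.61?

9

Require 29.05/(n·4.61²) ≤ 0.16, i.e. n ≥ 29.05/(0.16·4.61²) = 8.543.
The smallest integer n is 9.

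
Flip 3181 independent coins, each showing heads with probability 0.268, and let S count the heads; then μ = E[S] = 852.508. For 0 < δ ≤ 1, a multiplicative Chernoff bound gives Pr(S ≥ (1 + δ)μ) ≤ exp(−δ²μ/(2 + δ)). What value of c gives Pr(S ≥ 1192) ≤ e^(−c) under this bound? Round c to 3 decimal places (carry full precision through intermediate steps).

56.373

Write 1192 = (1 + δ)μ, so δ = 1192/852.508 − 1 = 0.3982273…
Then the exponent is δ²μ/(2 + δ) = (1192 − μ)² / (μ·(2 + δ)) = 56.372887.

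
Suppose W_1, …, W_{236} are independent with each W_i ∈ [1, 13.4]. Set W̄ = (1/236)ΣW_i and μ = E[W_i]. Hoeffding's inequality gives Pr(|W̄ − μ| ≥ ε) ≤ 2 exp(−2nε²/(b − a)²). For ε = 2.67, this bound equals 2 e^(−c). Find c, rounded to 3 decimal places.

c = 2nε²/(b − a)² = 2·236·2.67² / 12.4² = 21.8837.

21.884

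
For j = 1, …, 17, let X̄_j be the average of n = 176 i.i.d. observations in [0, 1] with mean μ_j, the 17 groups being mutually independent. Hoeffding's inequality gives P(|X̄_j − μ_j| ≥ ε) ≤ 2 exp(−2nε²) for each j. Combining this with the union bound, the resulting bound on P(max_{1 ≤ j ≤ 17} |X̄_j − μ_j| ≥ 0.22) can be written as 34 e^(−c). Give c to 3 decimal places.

17.037

Union bound over the 17 events: P(max_{1 ≤ j ≤ 17} |X̄_j − μ_j| ≥ 0.22) ≤ 17·2·exp(−2nε²) = 34 exp(−2·176·0.22²).
So c = 2·176·0.22² = 17.0368.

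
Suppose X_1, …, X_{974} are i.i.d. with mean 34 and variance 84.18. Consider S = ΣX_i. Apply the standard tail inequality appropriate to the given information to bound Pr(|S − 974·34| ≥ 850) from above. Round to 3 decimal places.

With mean and variance of each term known, Chebyshev's inequality bounds the deviation of the sum (or sample mean).
Var(S) = n·Var(X_i) = 974·84.18 = 81991.32.
Chebyshev: Pr(|S − 974·34| ≥ 850) ≤ Var(S)/850² = 81991.32/722500 = 0.1135.

0.113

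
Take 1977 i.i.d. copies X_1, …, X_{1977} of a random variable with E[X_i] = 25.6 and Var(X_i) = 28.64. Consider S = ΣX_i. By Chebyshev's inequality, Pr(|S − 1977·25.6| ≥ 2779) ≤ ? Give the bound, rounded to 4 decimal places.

0.0073

Var(S) = n·Var(X_i) = 1977·28.64 = 56621.28.
Chebyshev: Pr(|S − 1977·25.6| ≥ 2779) ≤ Var(S)/2779² = 56621.28/7722841 = 0.0073.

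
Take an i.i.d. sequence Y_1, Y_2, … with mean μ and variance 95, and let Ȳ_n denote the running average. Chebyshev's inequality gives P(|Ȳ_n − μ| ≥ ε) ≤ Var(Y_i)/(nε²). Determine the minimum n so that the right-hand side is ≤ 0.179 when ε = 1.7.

Require 95/(n·1.7²) ≤ 0.179, i.e. n ≥ 95/(0.179·1.7²) = 183.642.
The smallest integer n is 184.

184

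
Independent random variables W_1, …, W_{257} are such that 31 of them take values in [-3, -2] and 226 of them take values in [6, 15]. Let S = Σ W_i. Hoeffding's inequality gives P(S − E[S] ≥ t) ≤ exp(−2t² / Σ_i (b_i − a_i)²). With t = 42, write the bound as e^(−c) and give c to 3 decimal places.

0.192

Σ(b_i − a_i)² = 31·1² + 226·9² = 18337.
c = 2t² / 18337 = 2·42² / 18337 = 0.1924.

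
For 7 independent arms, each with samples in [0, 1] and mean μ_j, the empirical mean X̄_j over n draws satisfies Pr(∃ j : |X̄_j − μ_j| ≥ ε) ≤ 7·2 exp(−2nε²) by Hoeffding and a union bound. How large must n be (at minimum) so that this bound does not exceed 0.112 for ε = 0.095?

268

Need 2·7·exp(−2nε²) ≤ 0.112, i.e. exp(−2nε²) ≤ 0.112/14.
So 2nε² ≥ ln(14/0.112) = 4.828314.
Hence n ≥ 4.828314/(2·0.095²) = 267.497.
The smallest integer n is 268.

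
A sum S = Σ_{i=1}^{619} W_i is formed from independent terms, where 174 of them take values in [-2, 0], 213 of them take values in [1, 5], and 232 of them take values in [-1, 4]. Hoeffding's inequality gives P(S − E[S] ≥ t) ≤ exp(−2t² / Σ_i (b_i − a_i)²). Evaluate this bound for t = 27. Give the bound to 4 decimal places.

Σ(b_i − a_i)² = 174·2² + 213·4² + 232·5² = 9904.
Exponent = 2·27² / 9904 = 0.14721.
Bound = exp(−0.14721) = 0.86311.

0.8631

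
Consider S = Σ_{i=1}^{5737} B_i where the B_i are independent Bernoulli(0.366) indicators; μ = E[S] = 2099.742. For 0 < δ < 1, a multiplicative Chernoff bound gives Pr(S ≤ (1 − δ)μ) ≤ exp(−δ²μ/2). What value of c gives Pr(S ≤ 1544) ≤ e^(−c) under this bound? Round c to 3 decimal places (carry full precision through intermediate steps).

73.545

Write 1544 = (1 − δ)μ, so δ = 1 − 1544/2099.742 = 0.2646716…
Then the exponent is δ²μ/2 = (μ − 1544)²/(2μ) = 73.544552.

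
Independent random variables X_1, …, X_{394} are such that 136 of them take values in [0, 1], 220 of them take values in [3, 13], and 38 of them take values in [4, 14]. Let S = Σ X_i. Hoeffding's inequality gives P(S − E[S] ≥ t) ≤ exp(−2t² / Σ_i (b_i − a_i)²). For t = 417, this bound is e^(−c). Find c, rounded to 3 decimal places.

Σ(b_i − a_i)² = 136·1² + 220·10² + 38·10² = 25936.
c = 2t² / 25936 = 2·417² / 25936 = 13.4091.

13.409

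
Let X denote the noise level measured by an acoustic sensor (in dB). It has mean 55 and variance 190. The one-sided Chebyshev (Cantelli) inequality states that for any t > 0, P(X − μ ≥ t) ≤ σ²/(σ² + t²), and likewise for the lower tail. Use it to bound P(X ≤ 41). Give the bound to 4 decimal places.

Here σ² = 190 and t = 14, so σ² + t² = 386.
Cantelli's bound: 190/386 = 0.4922.

0.4922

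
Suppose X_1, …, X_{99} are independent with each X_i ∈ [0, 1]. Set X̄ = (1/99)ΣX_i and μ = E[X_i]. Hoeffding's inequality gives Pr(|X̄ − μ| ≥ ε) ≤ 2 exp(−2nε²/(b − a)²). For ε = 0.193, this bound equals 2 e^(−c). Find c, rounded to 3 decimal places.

c = 2nε²/(b − a)² = 2·99·0.193² / 1² = 7.3753.

7.375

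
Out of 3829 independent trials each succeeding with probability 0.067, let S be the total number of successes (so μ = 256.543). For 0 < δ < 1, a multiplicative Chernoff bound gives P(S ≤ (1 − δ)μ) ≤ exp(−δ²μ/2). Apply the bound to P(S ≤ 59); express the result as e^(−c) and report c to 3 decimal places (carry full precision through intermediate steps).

76.056

Write 59 = (1 − δ)μ, so δ = 1 − 59/256.543 = 0.7700191…
Then the exponent is δ²μ/2 = (μ − 59)²/(2μ) = 76.055938.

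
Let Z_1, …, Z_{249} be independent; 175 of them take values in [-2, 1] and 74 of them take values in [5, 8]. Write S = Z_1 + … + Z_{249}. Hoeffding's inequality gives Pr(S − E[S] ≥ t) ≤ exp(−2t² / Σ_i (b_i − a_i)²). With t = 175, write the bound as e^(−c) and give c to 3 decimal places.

Σ(b_i − a_i)² = 175·3² + 74·3² = 2241.
c = 2t² / 2241 = 2·175² / 2241 = 27.3315.

27.332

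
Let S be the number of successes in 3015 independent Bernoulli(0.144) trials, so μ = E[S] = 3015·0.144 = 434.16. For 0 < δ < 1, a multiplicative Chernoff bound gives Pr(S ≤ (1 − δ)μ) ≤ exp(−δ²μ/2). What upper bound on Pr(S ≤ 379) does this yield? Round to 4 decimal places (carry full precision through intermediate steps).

0.0301

Write 379 = (1 − δ)μ, so δ = 1 − 379/434.16 = 0.1270499…
Then the exponent is δ²μ/2 = (μ − 379)²/(2μ) = 3.504037.
Bound = exp(−3.504037) = 0.03008.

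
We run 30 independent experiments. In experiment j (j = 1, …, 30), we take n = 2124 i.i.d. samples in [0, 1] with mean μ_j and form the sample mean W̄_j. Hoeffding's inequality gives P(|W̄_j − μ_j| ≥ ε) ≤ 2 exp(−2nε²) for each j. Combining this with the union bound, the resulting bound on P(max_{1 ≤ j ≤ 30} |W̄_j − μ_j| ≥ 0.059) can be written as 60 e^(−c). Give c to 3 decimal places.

Union bound over the 30 events: P(max_{1 ≤ j ≤ 30} |W̄_j − μ_j| ≥ 0.059) ≤ 30·2·exp(−2nε²) = 60 exp(−2·2124·0.059²).
So c = 2·2124·0.059² = 14.7873.

14.787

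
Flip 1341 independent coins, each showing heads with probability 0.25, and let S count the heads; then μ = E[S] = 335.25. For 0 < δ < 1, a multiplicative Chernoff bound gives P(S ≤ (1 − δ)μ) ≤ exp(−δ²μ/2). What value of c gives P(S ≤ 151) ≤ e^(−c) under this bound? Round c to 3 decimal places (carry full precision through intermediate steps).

50.631

Write 151 = (1 − δ)μ, so δ = 1 − 151/335.25 = 0.5495899…
Then the exponent is δ²μ/2 = (μ − 151)²/(2μ) = 50.630966.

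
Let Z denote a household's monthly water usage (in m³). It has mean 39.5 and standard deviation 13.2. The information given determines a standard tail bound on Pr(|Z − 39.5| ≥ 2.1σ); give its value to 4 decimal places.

0.2268

Mean and variance are known, so Chebyshev's inequality applies.
Chebyshev: Pr(|Z − μ| ≥ t) ≤ Var(Z)/t².
Var(Z) = σ² = 13.2² = 174.24.
t = 2.1·13.2 = 27.72.
Bound = 174.24 / 768.3984 = 0.2268.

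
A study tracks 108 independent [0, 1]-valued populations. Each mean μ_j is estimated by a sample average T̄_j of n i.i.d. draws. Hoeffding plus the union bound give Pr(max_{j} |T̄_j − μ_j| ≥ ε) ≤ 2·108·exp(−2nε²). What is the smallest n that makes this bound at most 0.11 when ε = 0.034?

3280

Need 2·108·exp(−2nε²) ≤ 0.11, i.e. exp(−2nε²) ≤ 0.11/216.
So 2nε² ≥ ln(216/0.11) = 7.582553.
Hence n ≥ 7.582553/(2·0.034²) = 3279.651.
The smallest integer n is 3280.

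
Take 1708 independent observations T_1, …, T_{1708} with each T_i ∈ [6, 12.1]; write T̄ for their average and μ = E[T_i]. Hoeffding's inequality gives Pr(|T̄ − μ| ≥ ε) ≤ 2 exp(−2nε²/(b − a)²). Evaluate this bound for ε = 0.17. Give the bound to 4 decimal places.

Exponent: 2nε²/(b − a)² = 2·1708·0.17² / 6.1² = 2.65311.
Bound = 2·exp(−2.65311) = 0.14086.

0.1409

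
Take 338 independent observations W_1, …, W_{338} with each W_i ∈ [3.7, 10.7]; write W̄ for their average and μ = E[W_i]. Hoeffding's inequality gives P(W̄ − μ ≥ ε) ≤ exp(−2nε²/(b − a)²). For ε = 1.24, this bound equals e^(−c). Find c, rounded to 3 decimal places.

c = 2nε²/(b − a)² = 2·338·1.24² / 7² = 21.2126.

21.213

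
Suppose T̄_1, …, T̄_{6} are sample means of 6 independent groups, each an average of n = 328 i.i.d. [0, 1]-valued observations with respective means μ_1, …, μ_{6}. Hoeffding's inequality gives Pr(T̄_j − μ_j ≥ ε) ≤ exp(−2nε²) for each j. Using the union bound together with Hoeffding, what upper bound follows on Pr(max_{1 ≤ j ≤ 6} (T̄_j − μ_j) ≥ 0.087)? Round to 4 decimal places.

0.0419

Per-experiment Hoeffding bound: exp(−2·328·0.087²) = exp(−4.96526) = 0.0069761.
Union bound over 6 events: 6·0.0069761 = 0.04186.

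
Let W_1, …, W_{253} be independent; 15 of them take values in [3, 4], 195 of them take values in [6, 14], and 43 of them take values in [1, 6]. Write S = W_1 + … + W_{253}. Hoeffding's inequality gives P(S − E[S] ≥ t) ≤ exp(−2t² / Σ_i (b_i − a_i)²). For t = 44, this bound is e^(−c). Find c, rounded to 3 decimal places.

Σ(b_i − a_i)² = 15·1² + 195·8² + 43·5² = 13570.
c = 2t² / 13570 = 2·44² / 13570 = 0.2853.

0.285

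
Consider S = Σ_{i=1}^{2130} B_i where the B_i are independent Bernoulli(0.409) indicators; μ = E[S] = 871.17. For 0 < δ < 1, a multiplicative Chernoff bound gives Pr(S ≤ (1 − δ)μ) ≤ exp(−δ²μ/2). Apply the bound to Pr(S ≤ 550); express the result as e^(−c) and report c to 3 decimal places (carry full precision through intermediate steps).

59.202

Write 550 = (1 − δ)μ, so δ = 1 − 550/871.17 = 0.3686651…
Then the exponent is δ²μ/2 = (μ − 550)²/(2μ) = 59.202090.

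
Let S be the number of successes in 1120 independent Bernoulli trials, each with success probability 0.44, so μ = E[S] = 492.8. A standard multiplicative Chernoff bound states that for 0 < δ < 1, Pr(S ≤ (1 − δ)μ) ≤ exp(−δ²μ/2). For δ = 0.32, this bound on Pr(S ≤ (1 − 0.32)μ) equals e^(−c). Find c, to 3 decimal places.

c = δ²μ/2 = 0.32²·492.8/2 = 25.2314.

25.231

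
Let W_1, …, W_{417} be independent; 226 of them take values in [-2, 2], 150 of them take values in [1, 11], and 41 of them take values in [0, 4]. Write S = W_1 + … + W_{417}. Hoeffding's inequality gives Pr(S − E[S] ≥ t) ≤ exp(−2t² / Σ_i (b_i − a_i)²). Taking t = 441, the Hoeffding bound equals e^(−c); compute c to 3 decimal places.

20.183

Σ(b_i − a_i)² = 226·4² + 150·10² + 41·4² = 19272.
c = 2t² / 19272 = 2·441² / 19272 = 20.1828.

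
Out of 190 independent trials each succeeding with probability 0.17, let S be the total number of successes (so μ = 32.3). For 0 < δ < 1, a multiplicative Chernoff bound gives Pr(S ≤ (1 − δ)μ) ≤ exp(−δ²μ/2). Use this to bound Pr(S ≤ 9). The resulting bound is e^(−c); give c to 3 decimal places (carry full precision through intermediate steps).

8.404

Write 9 = (1 − δ)μ, so δ = 1 − 9/32.3 = 0.7213622…
Then the exponent is δ²μ/2 = (μ − 9)²/(2μ) = 8.403870.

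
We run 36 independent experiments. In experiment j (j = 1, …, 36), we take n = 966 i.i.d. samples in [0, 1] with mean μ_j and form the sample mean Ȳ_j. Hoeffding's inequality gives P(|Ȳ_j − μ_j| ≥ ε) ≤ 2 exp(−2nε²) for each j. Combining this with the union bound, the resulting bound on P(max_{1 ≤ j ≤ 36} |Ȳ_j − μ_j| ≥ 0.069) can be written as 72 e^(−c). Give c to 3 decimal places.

9.198

Union bound over the 36 events: P(max_{1 ≤ j ≤ 36} |Ȳ_j − μ_j| ≥ 0.069) ≤ 36·2·exp(−2nε²) = 72 exp(−2·966·0.069²).
So c = 2·966·0.069² = 9.1983.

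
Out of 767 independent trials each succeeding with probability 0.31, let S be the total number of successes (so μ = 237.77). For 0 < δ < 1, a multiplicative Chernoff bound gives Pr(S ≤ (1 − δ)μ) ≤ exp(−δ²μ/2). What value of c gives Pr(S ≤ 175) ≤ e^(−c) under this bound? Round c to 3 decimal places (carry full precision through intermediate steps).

Write 175 = (1 − δ)μ, so δ = 1 − 175/237.77 = 0.2639946…
Then the exponent is δ²μ/2 = (μ − 175)²/(2μ) = 8.285471.

8.285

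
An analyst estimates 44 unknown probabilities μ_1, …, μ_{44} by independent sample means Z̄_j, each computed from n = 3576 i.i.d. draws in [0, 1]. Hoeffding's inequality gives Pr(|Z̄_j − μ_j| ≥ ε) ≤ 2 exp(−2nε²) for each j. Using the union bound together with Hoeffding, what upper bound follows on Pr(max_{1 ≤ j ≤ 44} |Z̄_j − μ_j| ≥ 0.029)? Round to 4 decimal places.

Per-experiment Hoeffding bound: 2·exp(−2·3576·0.029²) = 2·exp(−6.01483) = 0.0048845.
Union bound over 44 events: 44·0.0048845 = 0.21492.

0.2149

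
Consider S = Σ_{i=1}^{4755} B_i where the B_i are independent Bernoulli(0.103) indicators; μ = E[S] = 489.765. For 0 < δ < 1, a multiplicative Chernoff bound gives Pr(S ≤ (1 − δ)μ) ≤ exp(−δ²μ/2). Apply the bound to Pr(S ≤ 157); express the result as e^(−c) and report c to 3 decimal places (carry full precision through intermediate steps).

Write 157 = (1 − δ)μ, so δ = 1 − 157/489.765 = 0.6794381…
Then the exponent is δ²μ/2 = (μ − 157)²/(2μ) = 113.046609.

113.047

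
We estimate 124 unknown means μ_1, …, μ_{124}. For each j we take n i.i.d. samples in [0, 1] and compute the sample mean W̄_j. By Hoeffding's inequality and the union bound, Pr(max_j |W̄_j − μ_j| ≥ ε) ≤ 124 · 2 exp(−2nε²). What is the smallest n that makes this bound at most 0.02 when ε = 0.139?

244

Need 2·124·exp(−2nε²) ≤ 0.02, i.e. exp(−2nε²) ≤ 0.02/248.
So 2nε² ≥ ln(248/0.02) = 9.425452.
Hence n ≥ 9.425452/(2·0.139²) = 243.917.
The smallest integer n is 244.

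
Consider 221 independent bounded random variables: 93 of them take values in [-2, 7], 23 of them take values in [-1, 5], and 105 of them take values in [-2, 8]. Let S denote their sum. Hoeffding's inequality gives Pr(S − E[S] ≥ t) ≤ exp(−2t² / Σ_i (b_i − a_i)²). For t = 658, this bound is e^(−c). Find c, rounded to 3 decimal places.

45.911

Σ(b_i − a_i)² = 93·9² + 23·6² + 105·10² = 18861.
c = 2t² / 18861 = 2·658² / 18861 = 45.9110.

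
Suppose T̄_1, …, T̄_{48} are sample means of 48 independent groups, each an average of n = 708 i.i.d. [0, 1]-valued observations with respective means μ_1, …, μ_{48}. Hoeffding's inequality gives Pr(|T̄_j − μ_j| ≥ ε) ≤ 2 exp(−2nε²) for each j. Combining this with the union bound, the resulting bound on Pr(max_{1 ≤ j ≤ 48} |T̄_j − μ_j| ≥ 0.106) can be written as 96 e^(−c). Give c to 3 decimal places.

15.910

Union bound over the 48 events: Pr(max_{1 ≤ j ≤ 48} |T̄_j − μ_j| ≥ 0.106) ≤ 48·2·exp(−2nε²) = 96 exp(−2·708·0.106²).
So c = 2·708·0.106² = 15.9102.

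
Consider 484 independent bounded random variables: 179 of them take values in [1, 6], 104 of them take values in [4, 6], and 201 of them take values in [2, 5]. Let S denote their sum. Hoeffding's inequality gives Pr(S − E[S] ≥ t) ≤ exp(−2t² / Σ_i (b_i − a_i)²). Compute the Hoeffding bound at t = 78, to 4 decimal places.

0.1627

Σ(b_i − a_i)² = 179·5² + 104·2² + 201·3² = 6700.
Exponent = 2·78² / 6700 = 1.81612.
Bound = exp(−1.81612) = 0.16266.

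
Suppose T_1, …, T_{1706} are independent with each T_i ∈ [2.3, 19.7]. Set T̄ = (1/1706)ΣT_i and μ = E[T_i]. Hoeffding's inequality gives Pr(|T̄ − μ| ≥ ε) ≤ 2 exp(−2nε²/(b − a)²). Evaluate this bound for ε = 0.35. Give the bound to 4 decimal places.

Exponent: 2nε²/(b − a)² = 2·1706·0.35² / 17.4² = 1.38053.
Bound = 2·exp(−1.38053) = 0.50289.

0.5029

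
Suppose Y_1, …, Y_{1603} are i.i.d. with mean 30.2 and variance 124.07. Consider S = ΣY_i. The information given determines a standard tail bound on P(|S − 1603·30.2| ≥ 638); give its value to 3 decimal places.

With mean and variance of each term known, Chebyshev's inequality bounds the deviation of the sum (or sample mean).
Var(S) = n·Var(Y_i) = 1603·124.07 = 198884.21.
Chebyshev: P(|S − 1603·30.2| ≥ 638) ≤ Var(S)/638² = 198884.21/407044 = 0.4886.

0.489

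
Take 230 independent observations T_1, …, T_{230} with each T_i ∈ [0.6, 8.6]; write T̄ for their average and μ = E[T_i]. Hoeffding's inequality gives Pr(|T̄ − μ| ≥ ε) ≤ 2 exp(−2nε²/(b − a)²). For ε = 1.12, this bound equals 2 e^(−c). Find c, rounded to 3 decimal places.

9.016

c = 2nε²/(b − a)² = 2·230·1.12² / 8² = 9.0160.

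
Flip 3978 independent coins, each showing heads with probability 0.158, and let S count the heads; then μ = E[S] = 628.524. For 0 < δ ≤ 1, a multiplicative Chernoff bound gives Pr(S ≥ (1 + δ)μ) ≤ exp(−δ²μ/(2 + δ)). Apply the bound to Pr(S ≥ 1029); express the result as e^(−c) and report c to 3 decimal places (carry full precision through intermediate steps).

96.759

Write 1029 = (1 + δ)μ, so δ = 1029/628.524 − 1 = 0.637169…
Then the exponent is δ²μ/(2 + δ) = (1029 − μ)² / (μ·(2 + δ)) = 96.759399.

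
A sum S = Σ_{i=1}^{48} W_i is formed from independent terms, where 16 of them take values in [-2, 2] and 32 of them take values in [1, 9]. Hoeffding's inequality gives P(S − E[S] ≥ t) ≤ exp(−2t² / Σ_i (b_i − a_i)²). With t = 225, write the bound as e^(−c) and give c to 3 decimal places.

Σ(b_i − a_i)² = 16·4² + 32·8² = 2304.
c = 2t² / 2304 = 2·225² / 2304 = 43.9453.

43.945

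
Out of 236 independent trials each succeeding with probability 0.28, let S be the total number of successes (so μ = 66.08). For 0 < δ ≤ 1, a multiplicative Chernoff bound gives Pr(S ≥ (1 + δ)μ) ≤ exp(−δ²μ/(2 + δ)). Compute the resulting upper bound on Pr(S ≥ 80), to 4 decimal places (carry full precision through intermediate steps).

Write 80 = (1 + δ)μ, so δ = 80/66.08 − 1 = 0.2106538…
Then the exponent is δ²μ/(2 + δ) = (80 − μ)² / (μ·(2 + δ)) = 1.326440.
Bound = exp(−1.326440) = 0.26542.

0.2654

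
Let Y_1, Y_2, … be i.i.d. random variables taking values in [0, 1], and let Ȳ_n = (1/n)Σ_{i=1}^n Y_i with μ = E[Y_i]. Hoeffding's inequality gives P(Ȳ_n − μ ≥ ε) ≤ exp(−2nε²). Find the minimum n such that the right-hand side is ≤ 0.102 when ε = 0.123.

Require exp(−2nε²) ≤ 0.102, i.e. 2nε² ≥ ln(1/0.102) = 2.282782.
So n ≥ 2.282782 / (2·0.123²) = 75.444.
The smallest integer n is 76.

76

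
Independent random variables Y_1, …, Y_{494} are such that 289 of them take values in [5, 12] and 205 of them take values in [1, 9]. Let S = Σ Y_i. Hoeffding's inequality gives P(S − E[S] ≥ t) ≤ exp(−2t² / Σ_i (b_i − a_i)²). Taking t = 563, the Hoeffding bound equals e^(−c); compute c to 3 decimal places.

23.237

Σ(b_i − a_i)² = 289·7² + 205·8² = 27281.
c = 2t² / 27281 = 2·563² / 27281 = 23.2373.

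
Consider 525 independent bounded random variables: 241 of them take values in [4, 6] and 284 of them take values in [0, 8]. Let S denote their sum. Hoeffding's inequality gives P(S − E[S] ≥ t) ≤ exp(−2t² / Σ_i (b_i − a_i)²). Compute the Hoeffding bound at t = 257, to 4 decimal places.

Σ(b_i − a_i)² = 241·2² + 284·8² = 19140.
Exponent = 2·257² / 19140 = 6.90167.
Bound = exp(−6.90167) = 0.00101.

0.0010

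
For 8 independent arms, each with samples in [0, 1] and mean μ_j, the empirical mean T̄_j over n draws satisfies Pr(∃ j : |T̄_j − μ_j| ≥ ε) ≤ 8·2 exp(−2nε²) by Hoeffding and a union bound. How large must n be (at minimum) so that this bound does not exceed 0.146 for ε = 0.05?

Need 2·8·exp(−2nε²) ≤ 0.146, i.e. exp(−2nε²) ≤ 0.146/16.
So 2nε² ≥ ln(16/0.146) = 4.696737.
Hence n ≥ 4.696737/(2·0.05²) = 939.347.
The smallest integer n is 940.

940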